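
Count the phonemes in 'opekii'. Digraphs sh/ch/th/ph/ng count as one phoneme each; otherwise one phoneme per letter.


Parsing 'opekii' greedily, digraphs first:
  'o' -> vowel phoneme (phonemes so far: 1)
  'p' -> consonant phoneme (phonemes so far: 2)
  'e' -> vowel phoneme (phonemes so far: 3)
  'k' -> consonant phoneme (phonemes so far: 4)
  'i' -> vowel phoneme (phonemes so far: 5)
  'i' -> vowel phoneme (phonemes so far: 6)
Total phonemes: 6

6


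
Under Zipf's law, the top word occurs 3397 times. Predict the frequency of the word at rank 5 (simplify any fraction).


Zipf's law: freq(rank) = f1 / rank
f1 = 3397, rank = 5
freq = 3397 / 5
GCD(3397, 5) = 1
Simplified: 3397/5

3397/5


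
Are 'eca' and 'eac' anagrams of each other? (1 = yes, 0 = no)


Sort characters of 'eca': 'ace'
Sort characters of 'eac': 'ace'
Sorted forms match -> they ARE anagrams
Result: 1

1


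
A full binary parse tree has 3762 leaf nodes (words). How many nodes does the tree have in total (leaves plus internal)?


Leaf nodes (terminals): 3762
Internal nodes = n - 1 = 3762 - 1 = 3761
Total = leaves + internal = 3762 + 3761 = 7523

7523


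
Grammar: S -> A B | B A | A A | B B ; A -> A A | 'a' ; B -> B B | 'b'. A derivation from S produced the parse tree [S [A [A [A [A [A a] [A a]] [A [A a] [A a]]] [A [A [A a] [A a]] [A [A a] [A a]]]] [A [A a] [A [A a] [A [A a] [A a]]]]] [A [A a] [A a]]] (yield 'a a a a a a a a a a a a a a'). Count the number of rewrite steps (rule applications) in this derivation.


Every bracketed nonterminal node [X ...] in the tree is produced by exactly one rule application.
Reading the tree off as a leftmost derivation:
  Step 1: S  =>  A A   (applied S -> A A)
  Step 2: A A  =>  A A A   (applied A -> A A)
  Step 3: A A A  =>  A A A A   (applied A -> A A)
  Step 4: A A A A  =>  A A A A A   (applied A -> A A)
  Step 5: A A A A A  =>  A A A A A A   (applied A -> A A)
  Step 6: A A A A A A  =>  a A A A A A   (applied A -> a)
  Step 7: a A A A A A  =>  a a A A A A   (applied A -> a)
  Step 8: a a A A A A  =>  a a A A A A A   (applied A -> A A)
  Step 9: a a A A A A A  =>  a a a A A A A   (applied A -> a)
  Step 10: a a a A A A A  =>  a a a a A A A   (applied A -> a)
  Step 11: a a a a A A A  =>  a a a a A A A A   (applied A -> A A)
  Step 12: a a a a A A A A  =>  a a a a A A A A A   (applied A -> A A)
  Step 13: a a a a A A A A A  =>  a a a a a A A A A   (applied A -> a)
  Step 14: a a a a a A A A A  =>  a a a a a a A A A   (applied A -> a)
  Step 15: a a a a a a A A A  =>  a a a a a a A A A A   (applied A -> A A)
  Step 16: a a a a a a A A A A  =>  a a a a a a a A A A   (applied A -> a)
  Step 17: a a a a a a a A A A  =>  a a a a a a a a A A   (applied A -> a)
  Step 18: a a a a a a a a A A  =>  a a a a a a a a A A A   (applied A -> A A)
  Step 19: a a a a a a a a A A A  =>  a a a a a a a a a A A   (applied A -> a)
  Step 20: a a a a a a a a a A A  =>  a a a a a a a a a A A A   (applied A -> A A)
  Step 21: a a a a a a a a a A A A  =>  a a a a a a a a a a A A   (applied A -> a)
  Step 22: a a a a a a a a a a A A  =>  a a a a a a a a a a A A A   (applied A -> A A)
  Step 23: a a a a a a a a a a A A A  =>  a a a a a a a a a a a A A   (applied A -> a)
  Step 24: a a a a a a a a a a a A A  =>  a a a a a a a a a a a a A   (applied A -> a)
  Step 25: a a a a a a a a a a a a A  =>  a a a a a a a a a a a a A A   (applied A -> A A)
  Step 26: a a a a a a a a a a a a A A  =>  a a a a a a a a a a a a a A   (applied A -> a)
  Step 27: a a a a a a a a a a a a a A  =>  a a a a a a a a a a a a a a   (applied A -> a)
Final yield: a a a a a a a a a a a a a a
Total rewrite steps: 27

27


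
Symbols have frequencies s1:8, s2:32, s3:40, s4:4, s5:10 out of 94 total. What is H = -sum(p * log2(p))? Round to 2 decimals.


Computing entropy H = -sum(p_i * log2(p_i)):
  s1: p = 8/94 = 0.0851, -p*log2(p) = 0.3025
  s2: p = 32/94 = 0.3404, -p*log2(p) = 0.5292
  s3: p = 40/94 = 0.4255, -p*log2(p) = 0.5245
  s4: p = 4/94 = 0.0426, -p*log2(p) = 0.1938
  s5: p = 10/94 = 0.1064, -p*log2(p) = 0.3439
H = sum of terms = 1.8939
Rounded to 2 decimals: 1.89

1.89


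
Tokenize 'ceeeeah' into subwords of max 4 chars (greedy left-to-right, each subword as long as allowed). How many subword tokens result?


'ceeeeah' has 7 characters.
Chunking with max size 4:
  Chunk 1: 'ceee' (positions 0-3)
  Chunk 2: 'eah' (positions 4-6)
Total chunks: ceil(7 / 4) = 2

2


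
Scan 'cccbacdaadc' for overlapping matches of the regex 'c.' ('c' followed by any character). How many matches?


Pattern: c. means 'c' followed by any character.
Scanning 'cccbacdaadc' position-by-position:
  Pos 0: window 'cc' -> MATCH
  Pos 1: window 'cc' -> MATCH
  Pos 2: window 'cb' -> MATCH
  Pos 3: window 'ba' -> no
  Pos 4: window 'ac' -> no
  Pos 5: window 'cd' -> MATCH
  Pos 6: window 'da' -> no
  Pos 7: window 'aa' -> no
  Pos 8: window 'ad' -> no
  Pos 9: window 'dc' -> no
  Pos 10: window 'c' -> no
Total matches: 4

4


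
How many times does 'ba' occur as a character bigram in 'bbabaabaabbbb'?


Scanning 'bbabaabaabbbb' for bigram 'ba':
  Position 0: 'bb' -> no
  Position 1: 'ba' -> MATCH
  Position 2: 'ab' -> no
  Position 3: 'ba' -> MATCH
  Position 4: 'aa' -> no
  Position 5: 'ab' -> no
  Position 6: 'ba' -> MATCH
  Position 7: 'aa' -> no
  Position 8: 'ab' -> no
  Position 9: 'bb' -> no
  Position 10: 'bb' -> no
  Position 11: 'bb' -> no
Total matches: 3

3


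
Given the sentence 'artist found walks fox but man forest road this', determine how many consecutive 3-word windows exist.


Word trigrams from [9] words:
  Trigram 1: (artist found walks)
  Trigram 2: (found walks fox)
  Trigram 3: (walks fox but)
  Trigram 4: (fox but man)
  Trigram 5: (but man forest)
  Trigram 6: (man forest road)
  Trigram 7: (forest road this)
Total word trigrams: 9 - 2 = 7

7


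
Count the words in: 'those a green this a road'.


Counting words by splitting on spaces:
  Word 1: 'those'
  Word 2: 'a'
  Word 3: 'green'
  Word 4: 'this'
  Word 5: 'a'
  Word 6: 'road'
Total words: 6

6


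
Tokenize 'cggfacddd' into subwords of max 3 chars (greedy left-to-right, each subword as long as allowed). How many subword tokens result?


'cggfacddd' has 9 characters.
Chunking with max size 3:
  Chunk 1: 'cgg' (positions 0-2)
  Chunk 2: 'fac' (positions 3-5)
  Chunk 3: 'ddd' (positions 6-8)
Total chunks: ceil(9 / 3) = 3

3


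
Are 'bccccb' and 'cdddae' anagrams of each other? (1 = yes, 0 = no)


Sort characters of 'bccccb': 'bbcccc'
Sort characters of 'cdddae': 'acddde'
Sorted forms differ -> they are NOT anagrams
Result: 0

0


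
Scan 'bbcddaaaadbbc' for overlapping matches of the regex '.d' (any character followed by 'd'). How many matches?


Pattern: .d means any character followed by 'd'.
Scanning 'bbcddaaaadbbc' position-by-position:
  Pos 0: window 'bb' -> no
  Pos 1: window 'bc' -> no
  Pos 2: window 'cd' -> MATCH
  Pos 3: window 'dd' -> MATCH
  Pos 4: window 'da' -> no
  Pos 5: window 'aa' -> no
  Pos 6: window 'aa' -> no
  Pos 7: window 'aa' -> no
  Pos 8: window 'ad' -> MATCH
  Pos 9: window 'db' -> no
  Pos 10: window 'bb' -> no
  Pos 11: window 'bc' -> no
  Pos 12: window 'c' -> no
Total matches: 3

3


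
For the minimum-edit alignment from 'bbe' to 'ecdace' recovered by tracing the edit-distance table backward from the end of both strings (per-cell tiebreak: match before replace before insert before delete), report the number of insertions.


Edit distance = 5. Backtracking from cell (3, 6) with preference match > replace > insert > delete,
then listing the resulting alignment 'bbe' -> 'ecdace' left to right:
  Step 1: insert 'e' [insertion #1]
  Step 2: insert 'c' [insertion #2]
  Step 3: insert 'd' [insertion #3]
  Step 4: replace b->a
  Step 5: replace b->c
  Step 6: keep 'e'
Total insertions: 3

3


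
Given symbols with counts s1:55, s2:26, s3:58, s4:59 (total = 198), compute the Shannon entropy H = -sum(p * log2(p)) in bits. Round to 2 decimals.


Computing entropy H = -sum(p_i * log2(p_i)):
  s1: p = 55/198 = 0.2778, -p*log2(p) = 0.5133
  s2: p = 26/198 = 0.1313, -p*log2(p) = 0.3846
  s3: p = 58/198 = 0.2929, -p*log2(p) = 0.5189
  s4: p = 59/198 = 0.2980, -p*log2(p) = 0.5205
H = sum of terms = 1.9373
Rounded to 2 decimals: 1.94

1.94


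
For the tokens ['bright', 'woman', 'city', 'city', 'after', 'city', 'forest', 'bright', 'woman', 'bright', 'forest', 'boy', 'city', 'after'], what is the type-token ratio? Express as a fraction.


Tokens: 14
Unique types: ('after', 'boy', 'bright', 'city', 'forest', 'woman') = 6
TTR = 6/14
Simplify: divide both by 2 -> 3/7
TTR = 3/7

3/7


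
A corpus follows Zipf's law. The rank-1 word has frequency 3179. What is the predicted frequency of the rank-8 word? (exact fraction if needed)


Zipf's law: freq(rank) = f1 / rank
f1 = 3179, rank = 8
freq = 3179 / 8
GCD(3179, 8) = 1
Simplified: 3179/8

3179/8


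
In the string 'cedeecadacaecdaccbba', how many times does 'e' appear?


Scanning 'cedeecadacaecdaccbba' for 'e':
  Position 1: 'e' -> MATCH (count: 1)
  Position 3: 'e' -> MATCH (count: 2)
  Position 4: 'e' -> MATCH (count: 3)
  Position 11: 'e' -> MATCH (count: 4)
Total occurrences of 'e': 4

4


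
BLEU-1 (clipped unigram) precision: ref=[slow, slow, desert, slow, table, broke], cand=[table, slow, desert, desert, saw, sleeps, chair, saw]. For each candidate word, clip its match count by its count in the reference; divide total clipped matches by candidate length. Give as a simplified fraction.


Reference word counts: {'broke': 1, 'desert': 1, 'slow': 3, 'table': 1}
Checking each candidate word (with clipping):
  'table' -> in reference (ref count 1, used 1/1) -> match (matches: 1)
  'slow' -> in reference (ref count 3, used 1/3) -> match (matches: 2)
  'desert' -> in reference (ref count 1, used 1/1) -> match (matches: 3)
  'desert' -> ref count 1 already used up (1/1) -> clipped, no match (matches: 3)
  'saw' -> not in reference -> no match (matches: 3)
  'sleeps' -> not in reference -> no match (matches: 3)
  'chair' -> not in reference -> no match (matches: 3)
  'saw' -> not in reference -> no match (matches: 3)
Clipped matches: 3, Candidate length: 8
Precision = 3/8

3/8


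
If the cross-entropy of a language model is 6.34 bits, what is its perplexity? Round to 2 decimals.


Perplexity formula: PP = 2^H
H = 6.34
PP = 2^6.34
Decompose: 2^6.34 = 2^6 * 2^0.34
2^6 = 64, 2^0.34 ~ 1.2657566
PP ~ 64 * 1.2657566 = 81.0084224
Rounded to 2 decimals: 81.01

81.01


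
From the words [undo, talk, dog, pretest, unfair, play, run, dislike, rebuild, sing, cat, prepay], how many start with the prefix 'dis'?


Checking each word for prefix 'dis':
  'undo' -> no (count: 0)
  'talk' -> no (count: 0)
  'dog' -> no (count: 0)
  'pretest' -> no (count: 0)
  'unfair' -> no (count: 0)
  'play' -> no (count: 0)
  'run' -> no (count: 0)
  'dislike' -> YES, starts with 'dis' (count: 1)
  'rebuild' -> no (count: 1)
  'sing' -> no (count: 1)
  'cat' -> no (count: 1)
  'prepay' -> no (count: 1)
Total with prefix 'dis': 1

1


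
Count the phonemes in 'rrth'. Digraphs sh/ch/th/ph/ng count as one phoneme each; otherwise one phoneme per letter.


Parsing 'rrth' greedily, digraphs first:
  'r' -> consonant phoneme (phonemes so far: 1)
  'r' -> consonant phoneme (phonemes so far: 2)
  'th' -> digraph (1 consonant phoneme) (phonemes so far: 3)
Total phonemes: 3

3


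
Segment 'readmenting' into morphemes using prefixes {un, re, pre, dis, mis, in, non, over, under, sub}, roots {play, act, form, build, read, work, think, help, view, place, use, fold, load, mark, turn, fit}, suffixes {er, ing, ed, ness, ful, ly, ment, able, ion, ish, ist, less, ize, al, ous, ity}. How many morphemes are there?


Segmenting 'readmenting' against the inventory:
  'read' -> root (morpheme 1)
  'ment' -> suffix (morpheme 2)
  'ing' -> suffix (morpheme 3)
Total morphemes: 3

3


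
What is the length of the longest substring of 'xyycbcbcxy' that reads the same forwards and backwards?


Scanning 'xyycbcbcxy' for palindromic substrings.
Substring at positions 3-7: 'cbcbc'.
Check: reverse('cbcbc') = 'cbcbc' -> palindrome confirmed.
Neighbouring characters ('y' / 'x') break symmetry, so it cannot extend further.
No longer palindromic substring exists; longest length = 5

5


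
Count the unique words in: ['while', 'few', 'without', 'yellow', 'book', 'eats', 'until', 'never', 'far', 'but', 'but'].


Listing all tokens and tracking unique types:
  Token 1: 'while' -> NEW (unique so far: 1)
  Token 2: 'few' -> NEW (unique so far: 2)
  Token 3: 'without' -> NEW (unique so far: 3)
  Token 4: 'yellow' -> NEW (unique so far: 4)
  Token 5: 'book' -> NEW (unique so far: 5)
  Token 6: 'eats' -> NEW (unique so far: 6)
  Token 7: 'until' -> NEW (unique so far: 7)
  Token 8: 'never' -> NEW (unique so far: 8)
  Token 9: 'far' -> NEW (unique so far: 9)
  Token 10: 'but' -> NEW (unique so far: 10)
  Token 11: 'but' -> duplicate (unique so far: 10)
Unique types: ('book', 'but', 'eats', 'far', 'few', 'never', 'until', 'while', 'without', 'yellow')
Vocabulary size: 10

10


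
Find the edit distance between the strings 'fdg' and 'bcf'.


Building DP table for s1='fdg' (len 3) and s2='bcf' (len 3):
       b  c  f
    0  1  2  3
  f 1  1  2  2
  d 2  2  2  3
  g 3  3  3  3
Edit distance = dp[3][3] = 3

3


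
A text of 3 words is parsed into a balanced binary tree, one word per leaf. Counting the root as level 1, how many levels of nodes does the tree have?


In a balanced binary tree with n leaves the deepest leaf is ceil(log2(n)) edges below the root,
so counting node levels inclusive of root and leaves gives ceil(log2(n)) + 1 levels.
log2(3) = 1.5850
ceil(1.5850) = 2
levels = 2 + 1 = 3

3


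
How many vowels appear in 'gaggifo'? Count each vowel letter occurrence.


Scanning each character of 'gaggifo':
  Position 1: 'g' -> consonant (running count: 0)
  Position 2: 'a' -> vowel (running count: 1)
  Position 3: 'g' -> consonant (running count: 1)
  Position 4: 'g' -> consonant (running count: 1)
  Position 5: 'i' -> vowel (running count: 2)
  Position 6: 'f' -> consonant (running count: 2)
  Position 7: 'o' -> vowel (running count: 3)
Total vowels: 3

3


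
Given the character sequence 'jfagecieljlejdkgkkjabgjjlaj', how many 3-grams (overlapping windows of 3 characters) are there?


String 'jfagecieljlejdkgkkjabgjjlaj' has length L = 27.
Number of overlapping n-grams = L - n + 1
Substituting: 27 - 3 + 1 = 25

25


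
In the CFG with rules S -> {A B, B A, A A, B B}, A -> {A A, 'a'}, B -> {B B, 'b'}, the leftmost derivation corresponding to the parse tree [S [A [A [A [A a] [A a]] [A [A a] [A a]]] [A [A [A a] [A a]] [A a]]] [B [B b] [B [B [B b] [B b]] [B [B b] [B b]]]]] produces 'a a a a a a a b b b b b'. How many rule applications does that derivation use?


Every bracketed nonterminal node [X ...] in the tree is produced by exactly one rule application.
Reading the tree off as a leftmost derivation:
  Step 1: S  =>  A B   (applied S -> A B)
  Step 2: A B  =>  A A B   (applied A -> A A)
  Step 3: A A B  =>  A A A B   (applied A -> A A)
  Step 4: A A A B  =>  A A A A B   (applied A -> A A)
  Step 5: A A A A B  =>  a A A A B   (applied A -> a)
  Step 6: a A A A B  =>  a a A A B   (applied A -> a)
  Step 7: a a A A B  =>  a a A A A B   (applied A -> A A)
  Step 8: a a A A A B  =>  a a a A A B   (applied A -> a)
  Step 9: a a a A A B  =>  a a a a A B   (applied A -> a)
  Step 10: a a a a A B  =>  a a a a A A B   (applied A -> A A)
  Step 11: a a a a A A B  =>  a a a a A A A B   (applied A -> A A)
  Step 12: a a a a A A A B  =>  a a a a a A A B   (applied A -> a)
  Step 13: a a a a a A A B  =>  a a a a a a A B   (applied A -> a)
  Step 14: a a a a a a A B  =>  a a a a a a a B   (applied A -> a)
  Step 15: a a a a a a a B  =>  a a a a a a a B B   (applied B -> B B)
  Step 16: a a a a a a a B B  =>  a a a a a a a b B   (applied B -> b)
  Step 17: a a a a a a a b B  =>  a a a a a a a b B B   (applied B -> B B)
  Step 18: a a a a a a a b B B  =>  a a a a a a a b B B B   (applied B -> B B)
  Step 19: a a a a a a a b B B B  =>  a a a a a a a b b B B   (applied B -> b)
  Step 20: a a a a a a a b b B B  =>  a a a a a a a b b b B   (applied B -> b)
  Step 21: a a a a a a a b b b B  =>  a a a a a a a b b b B B   (applied B -> B B)
  Step 22: a a a a a a a b b b B B  =>  a a a a a a a b b b b B   (applied B -> b)
  Step 23: a a a a a a a b b b b B  =>  a a a a a a a b b b b b   (applied B -> b)
Final yield: a a a a a a a b b b b b
Total rewrite steps: 23

23


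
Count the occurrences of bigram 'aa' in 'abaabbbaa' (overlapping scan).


Scanning 'abaabbbaa' for bigram 'aa':
  Position 0: 'ab' -> no
  Position 1: 'ba' -> no
  Position 2: 'aa' -> MATCH
  Position 3: 'ab' -> no
  Position 4: 'bb' -> no
  Position 5: 'bb' -> no
  Position 6: 'ba' -> no
  Position 7: 'aa' -> MATCH
Total matches: 2

2


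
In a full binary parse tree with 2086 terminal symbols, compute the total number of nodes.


Leaf nodes (terminals): 2086
Internal nodes = n - 1 = 2086 - 1 = 2085
Total = leaves + internal = 2086 + 2085 = 4171

4171


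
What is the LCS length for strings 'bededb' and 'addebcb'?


DP table for LCS of 'bededb' and 'addebcb':
       a  d  d  e  b  c  b
    0  0  0  0  0  0  0  0
  b 0  0  0  0  0  1  1  1
  e 0  0  0  0  1  1  1  1
  d 0  0  1  1  1  1  1  1
  e 0  0  1  1  2  2  2  2
  d 0  0  1  2  2  2  2  2
  b 0  0  1  2  2  3  3  3
LCS: 'deb'
LCS length = 3

3


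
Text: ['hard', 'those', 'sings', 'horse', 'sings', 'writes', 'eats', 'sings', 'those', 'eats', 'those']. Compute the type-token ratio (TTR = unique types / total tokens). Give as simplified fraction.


Tokens: 11
Unique types: ('eats', 'hard', 'horse', 'sings', 'those', 'writes') = 6
TTR = 6/11
Already in lowest terms.

6/11


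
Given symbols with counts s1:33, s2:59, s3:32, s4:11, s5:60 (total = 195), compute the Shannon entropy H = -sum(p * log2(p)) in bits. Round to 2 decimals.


Computing entropy H = -sum(p_i * log2(p_i)):
  s1: p = 33/195 = 0.1692, -p*log2(p) = 0.4337
  s2: p = 59/195 = 0.3026, -p*log2(p) = 0.5218
  s3: p = 32/195 = 0.1641, -p*log2(p) = 0.4279
  s4: p = 11/195 = 0.0564, -p*log2(p) = 0.2340
  s5: p = 60/195 = 0.3077, -p*log2(p) = 0.5232
H = sum of terms = 2.1406
Rounded to 2 decimals: 2.14

2.14


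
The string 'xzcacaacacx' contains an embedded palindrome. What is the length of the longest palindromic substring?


Scanning 'xzcacaacacx' for palindromic substrings.
Substring at positions 2-9: 'cacaacac'.
Check: reverse('cacaacac') = 'cacaacac' -> palindrome confirmed.
Neighbouring characters ('z' / 'x') break symmetry, so it cannot extend further.
No longer palindromic substring exists; longest length = 8

8


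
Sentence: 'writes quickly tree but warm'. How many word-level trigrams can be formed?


Word trigrams from [5] words:
  Trigram 1: (writes quickly tree)
  Trigram 2: (quickly tree but)
  Trigram 3: (tree but warm)
Total word trigrams: 5 - 2 = 3

3


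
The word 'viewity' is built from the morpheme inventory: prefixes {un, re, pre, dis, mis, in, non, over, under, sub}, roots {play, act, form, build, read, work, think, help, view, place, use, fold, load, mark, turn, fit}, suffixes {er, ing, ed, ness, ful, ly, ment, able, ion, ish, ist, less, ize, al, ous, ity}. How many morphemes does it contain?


Segmenting 'viewity' against the inventory:
  'view' -> root (morpheme 1)
  'ity' -> suffix (morpheme 2)
Total morphemes: 2

2


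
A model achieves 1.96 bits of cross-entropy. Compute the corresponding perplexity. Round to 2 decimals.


Perplexity formula: PP = 2^H
H = 1.96
PP = 2^1.96
Decompose: 2^1.96 = 2^1 * 2^0.96
2^1 = 2, 2^0.96 ~ 1.9453099
PP ~ 2 * 1.9453099 = 3.8906198
Rounded to 2 decimals: 3.89

3.89


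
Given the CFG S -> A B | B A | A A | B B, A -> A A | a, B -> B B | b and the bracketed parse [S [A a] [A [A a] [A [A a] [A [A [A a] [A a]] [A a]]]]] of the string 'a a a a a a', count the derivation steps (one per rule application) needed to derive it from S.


Every bracketed nonterminal node [X ...] in the tree is produced by exactly one rule application.
Reading the tree off as a leftmost derivation:
  Step 1: S  =>  A A   (applied S -> A A)
  Step 2: A A  =>  a A   (applied A -> a)
  Step 3: a A  =>  a A A   (applied A -> A A)
  Step 4: a A A  =>  a a A   (applied A -> a)
  Step 5: a a A  =>  a a A A   (applied A -> A A)
  Step 6: a a A A  =>  a a a A   (applied A -> a)
  Step 7: a a a A  =>  a a a A A   (applied A -> A A)
  Step 8: a a a A A  =>  a a a A A A   (applied A -> A A)
  Step 9: a a a A A A  =>  a a a a A A   (applied A -> a)
  Step 10: a a a a A A  =>  a a a a a A   (applied A -> a)
  Step 11: a a a a a A  =>  a a a a a a   (applied A -> a)
Final yield: a a a a a a
Total rewrite steps: 11

11


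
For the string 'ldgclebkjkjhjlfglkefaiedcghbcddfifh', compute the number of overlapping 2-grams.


String 'ldgclebkjkjhjlfglkefaiedcghbcddfifh' has length L = 35.
Number of overlapping n-grams = L - n + 1
Substituting: 35 - 2 + 1 = 34

34


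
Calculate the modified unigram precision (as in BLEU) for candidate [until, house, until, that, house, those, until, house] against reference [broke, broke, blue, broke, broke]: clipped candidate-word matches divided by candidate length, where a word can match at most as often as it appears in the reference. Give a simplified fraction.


Reference word counts: {'blue': 1, 'broke': 4}
Checking each candidate word (with clipping):
  'until' -> not in reference -> no match (matches: 0)
  'house' -> not in reference -> no match (matches: 0)
  'until' -> not in reference -> no match (matches: 0)
  'that' -> not in reference -> no match (matches: 0)
  'house' -> not in reference -> no match (matches: 0)
  'those' -> not in reference -> no match (matches: 0)
  'until' -> not in reference -> no match (matches: 0)
  'house' -> not in reference -> no match (matches: 0)
Clipped matches: 0, Candidate length: 8
Precision = 0/8 = 0

0


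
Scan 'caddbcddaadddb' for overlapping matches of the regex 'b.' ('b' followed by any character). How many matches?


Pattern: b. means 'b' followed by any character.
Scanning 'caddbcddaadddb' position-by-position:
  Pos 0: window 'ca' -> no
  Pos 1: window 'ad' -> no
  Pos 2: window 'dd' -> no
  Pos 3: window 'db' -> no
  Pos 4: window 'bc' -> MATCH
  Pos 5: window 'cd' -> no
  Pos 6: window 'dd' -> no
  Pos 7: window 'da' -> no
  Pos 8: window 'aa' -> no
  Pos 9: window 'ad' -> no
  Pos 10: window 'dd' -> no
  Pos 11: window 'dd' -> no
  Pos 12: window 'db' -> no
  Pos 13: window 'b' -> no
Total matches: 1

1


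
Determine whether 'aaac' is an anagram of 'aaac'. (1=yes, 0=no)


Sort characters of 'aaac': 'aaac'
Sort characters of 'aaac': 'aaac'
Sorted forms match -> they ARE anagrams
Result: 1

1


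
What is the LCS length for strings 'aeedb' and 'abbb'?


DP table for LCS of 'aeedb' and 'abbb':
       a  b  b  b
    0  0  0  0  0
  a 0  1  1  1  1
  e 0  1  1  1  1
  e 0  1  1  1  1
  d 0  1  1  1  1
  b 0  1  2  2  2
LCS: 'ab'
LCS length = 2

2


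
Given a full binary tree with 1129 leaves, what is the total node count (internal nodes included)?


Leaf nodes (terminals): 1129
Internal nodes = n - 1 = 1129 - 1 = 1128
Total = leaves + internal = 1129 + 1128 = 2257

2257


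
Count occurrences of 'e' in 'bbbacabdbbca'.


Scanning 'bbbacabdbbca' for 'e':
  No matches found.
Total occurrences of 'e': 0

0


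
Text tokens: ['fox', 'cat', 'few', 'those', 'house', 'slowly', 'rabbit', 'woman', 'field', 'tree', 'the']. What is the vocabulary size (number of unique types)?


Listing all tokens and tracking unique types:
  Token 1: 'fox' -> NEW (unique so far: 1)
  Token 2: 'cat' -> NEW (unique so far: 2)
  Token 3: 'few' -> NEW (unique so far: 3)
  Token 4: 'those' -> NEW (unique so far: 4)
  Token 5: 'house' -> NEW (unique so far: 5)
  Token 6: 'slowly' -> NEW (unique so far: 6)
  Token 7: 'rabbit' -> NEW (unique so far: 7)
  Token 8: 'woman' -> NEW (unique so far: 8)
  Token 9: 'field' -> NEW (unique so far: 9)
  Token 10: 'tree' -> NEW (unique so far: 10)
  Token 11: 'the' -> NEW (unique so far: 11)
Unique types: ('cat', 'few', 'field', 'fox', 'house', 'rabbit', 'slowly', 'the', 'those', 'tree', 'woman')
Vocabulary size: 11

11


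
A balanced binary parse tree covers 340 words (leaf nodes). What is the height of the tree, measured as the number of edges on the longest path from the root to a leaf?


In a balanced binary tree with n leaves the deepest leaf is ceil(log2(n)) edges below the root.
log2(340) = 8.4094
ceil(8.4094) = 9
height (edges) = 9

9


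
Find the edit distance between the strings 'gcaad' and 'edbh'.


Building DP table for s1='gcaad' (len 5) and s2='edbh' (len 4):
       e  d  b  h
    0  1  2  3  4
  g 1  1  2  3  4
  c 2  2  2  3  4
  a 3  3  3  3  4
  a 4  4  4  4  4
  d 5  5  4  5  5
Edit distance = dp[5][4] = 5

5


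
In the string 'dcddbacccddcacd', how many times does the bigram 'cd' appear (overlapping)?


Scanning 'dcddbacccddcacd' for bigram 'cd':
  Position 0: 'dc' -> no
  Position 1: 'cd' -> MATCH
  Position 2: 'dd' -> no
  Position 3: 'db' -> no
  Position 4: 'ba' -> no
  Position 5: 'ac' -> no
  Position 6: 'cc' -> no
  Position 7: 'cc' -> no
  Position 8: 'cd' -> MATCH
  Position 9: 'dd' -> no
  Position 10: 'dc' -> no
  Position 11: 'ca' -> no
  Position 12: 'ac' -> no
  Position 13: 'cd' -> MATCH
Total matches: 3

3


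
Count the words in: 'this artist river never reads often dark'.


Counting words by splitting on spaces:
  Word 1: 'this'
  Word 2: 'artist'
  Word 3: 'river'
  Word 4: 'never'
  Word 5: 'reads'
  Word 6: 'often'
  Word 7: 'dark'
Total words: 7

7


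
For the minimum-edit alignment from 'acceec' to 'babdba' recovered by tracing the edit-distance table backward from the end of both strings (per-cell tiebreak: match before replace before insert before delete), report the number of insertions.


Edit distance = 6. Backtracking from cell (6, 6) with preference match > replace > insert > delete,
then listing the resulting alignment 'acceec' -> 'babdba' left to right:
  Step 1: replace a->b
  Step 2: replace c->a
  Step 3: replace c->b
  Step 4: replace e->d
  Step 5: replace e->b
  Step 6: replace c->a
Total insertions: 0

0


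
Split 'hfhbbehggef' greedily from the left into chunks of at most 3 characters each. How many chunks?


'hfhbbehggef' has 11 characters.
Chunking with max size 3:
  Chunk 1: 'hfh' (positions 0-2)
  Chunk 2: 'bbe' (positions 3-5)
  Chunk 3: 'hgg' (positions 6-8)
  Chunk 4: 'ef' (positions 9-10)
Total chunks: ceil(11 / 3) = 4

4


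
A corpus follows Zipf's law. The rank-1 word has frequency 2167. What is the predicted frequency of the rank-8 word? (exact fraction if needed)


Zipf's law: freq(rank) = f1 / rank
f1 = 2167, rank = 8
freq = 2167 / 8
GCD(2167, 8) = 1
Simplified: 2167/8

2167/8


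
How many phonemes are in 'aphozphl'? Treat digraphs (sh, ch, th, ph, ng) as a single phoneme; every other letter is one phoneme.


Parsing 'aphozphl' greedily, digraphs first:
  'a' -> vowel phoneme (phonemes so far: 1)
  'ph' -> digraph (1 consonant phoneme) (phonemes so far: 2)
  'o' -> vowel phoneme (phonemes so far: 3)
  'z' -> consonant phoneme (phonemes so far: 4)
  'ph' -> digraph (1 consonant phoneme) (phonemes so far: 5)
  'l' -> consonant phoneme (phonemes so far: 6)
Total phonemes: 6

6


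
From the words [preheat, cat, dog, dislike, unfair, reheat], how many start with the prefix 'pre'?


Checking each word for prefix 'pre':
  'preheat' -> YES, starts with 'pre' (count: 1)
  'cat' -> no (count: 1)
  'dog' -> no (count: 1)
  'dislike' -> no (count: 1)
  'unfair' -> no (count: 1)
  'reheat' -> no (count: 1)
Total with prefix 'pre': 1

1


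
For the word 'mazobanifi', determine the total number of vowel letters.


Scanning each character of 'mazobanifi':
  Position 1: 'm' -> consonant (running count: 0)
  Position 2: 'a' -> vowel (running count: 1)
  Position 3: 'z' -> consonant (running count: 1)
  Position 4: 'o' -> vowel (running count: 2)
  Position 5: 'b' -> consonant (running count: 2)
  Position 6: 'a' -> vowel (running count: 3)
  Position 7: 'n' -> consonant (running count: 3)
  Position 8: 'i' -> vowel (running count: 4)
  Position 9: 'f' -> consonant (running count: 4)
  Position 10: 'i' -> vowel (running count: 5)
Total vowels: 5

5


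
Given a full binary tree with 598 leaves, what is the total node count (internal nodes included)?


Leaf nodes (terminals): 598
Internal nodes = n - 1 = 598 - 1 = 597
Total = leaves + internal = 598 + 597 = 1195

1195


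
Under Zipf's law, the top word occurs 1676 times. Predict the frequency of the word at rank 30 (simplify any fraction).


Zipf's law: freq(rank) = f1 / rank
f1 = 1676, rank = 30
freq = 1676 / 30
GCD(1676, 30) = 2
Simplified: 838/15

838/15


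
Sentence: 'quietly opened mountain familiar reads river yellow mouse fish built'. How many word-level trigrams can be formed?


Word trigrams from [10] words:
  Trigram 1: (quietly opened mountain)
  Trigram 2: (opened mountain familiar)
  Trigram 3: (mountain familiar reads)
  Trigram 4: (familiar reads river)
  Trigram 5: (reads river yellow)
  Trigram 6: (river yellow mouse)
  Trigram 7: (yellow mouse fish)
  Trigram 8: (mouse fish built)
Total word trigrams: 10 - 2 = 8

8


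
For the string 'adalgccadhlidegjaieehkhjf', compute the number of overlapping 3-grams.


String 'adalgccadhlidegjaieehkhjf' has length L = 25.
Number of overlapping n-grams = L - n + 1
Substituting: 25 - 3 + 1 = 23

23


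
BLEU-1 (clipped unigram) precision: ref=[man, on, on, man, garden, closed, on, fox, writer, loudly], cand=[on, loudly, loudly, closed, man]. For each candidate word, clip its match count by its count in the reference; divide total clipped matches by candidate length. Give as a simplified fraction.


Reference word counts: {'closed': 1, 'fox': 1, 'garden': 1, 'loudly': 1, 'man': 2, 'on': 3, 'writer': 1}
Checking each candidate word (with clipping):
  'on' -> in reference (ref count 3, used 1/3) -> match (matches: 1)
  'loudly' -> in reference (ref count 1, used 1/1) -> match (matches: 2)
  'loudly' -> ref count 1 already used up (1/1) -> clipped, no match (matches: 2)
  'closed' -> in reference (ref count 1, used 1/1) -> match (matches: 3)
  'man' -> in reference (ref count 2, used 1/2) -> match (matches: 4)
Clipped matches: 4, Candidate length: 5
Precision = 4/5

4/5


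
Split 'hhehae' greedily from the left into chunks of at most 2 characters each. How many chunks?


'hhehae' has 6 characters.
Chunking with max size 2:
  Chunk 1: 'hh' (positions 0-1)
  Chunk 2: 'eh' (positions 2-3)
  Chunk 3: 'ae' (positions 4-5)
Total chunks: ceil(6 / 2) = 3

3


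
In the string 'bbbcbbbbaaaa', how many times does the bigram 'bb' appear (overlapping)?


Scanning 'bbbcbbbbaaaa' for bigram 'bb':
  Position 0: 'bb' -> MATCH
  Position 1: 'bb' -> MATCH
  Position 2: 'bc' -> no
  Position 3: 'cb' -> no
  Position 4: 'bb' -> MATCH
  Position 5: 'bb' -> MATCH
  Position 6: 'bb' -> MATCH
  Position 7: 'ba' -> no
  Position 8: 'aa' -> no
  Position 9: 'aa' -> no
  Position 10: 'aa' -> no
Total matches: 5

5


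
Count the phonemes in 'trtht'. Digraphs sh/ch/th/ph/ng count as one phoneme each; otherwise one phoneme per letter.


Parsing 'trtht' greedily, digraphs first:
  't' -> consonant phoneme (phonemes so far: 1)
  'r' -> consonant phoneme (phonemes so far: 2)
  'th' -> digraph (1 consonant phoneme) (phonemes so far: 3)
  't' -> consonant phoneme (phonemes so far: 4)
Total phonemes: 4

4


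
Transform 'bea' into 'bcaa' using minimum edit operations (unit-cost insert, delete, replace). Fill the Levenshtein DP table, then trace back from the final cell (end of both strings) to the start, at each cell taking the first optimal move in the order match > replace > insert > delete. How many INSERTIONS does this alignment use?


Edit distance = 2. Backtracking from cell (3, 4) with preference match > replace > insert > delete,
then listing the resulting alignment 'bea' -> 'bcaa' left to right:
  Step 1: keep 'b'
  Step 2: insert 'c' [insertion #1]
  Step 3: replace e->a
  Step 4: keep 'a'
Total insertions: 1

1


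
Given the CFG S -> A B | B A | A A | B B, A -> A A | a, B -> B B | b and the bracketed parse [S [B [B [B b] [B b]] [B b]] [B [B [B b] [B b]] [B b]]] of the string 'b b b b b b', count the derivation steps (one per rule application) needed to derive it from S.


Every bracketed nonterminal node [X ...] in the tree is produced by exactly one rule application.
Reading the tree off as a leftmost derivation:
  Step 1: S  =>  B B   (applied S -> B B)
  Step 2: B B  =>  B B B   (applied B -> B B)
  Step 3: B B B  =>  B B B B   (applied B -> B B)
  Step 4: B B B B  =>  b B B B   (applied B -> b)
  Step 5: b B B B  =>  b b B B   (applied B -> b)
  Step 6: b b B B  =>  b b b B   (applied B -> b)
  Step 7: b b b B  =>  b b b B B   (applied B -> B B)
  Step 8: b b b B B  =>  b b b B B B   (applied B -> B B)
  Step 9: b b b B B B  =>  b b b b B B   (applied B -> b)
  Step 10: b b b b B B  =>  b b b b b B   (applied B -> b)
  Step 11: b b b b b B  =>  b b b b b b   (applied B -> b)
Final yield: b b b b b b
Total rewrite steps: 11

11


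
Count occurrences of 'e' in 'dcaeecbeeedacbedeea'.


Scanning 'dcaeecbeeedacbedeea' for 'e':
  Position 3: 'e' -> MATCH (count: 1)
  Position 4: 'e' -> MATCH (count: 2)
  Position 7: 'e' -> MATCH (count: 3)
  Position 8: 'e' -> MATCH (count: 4)
  Position 9: 'e' -> MATCH (count: 5)
  Position 14: 'e' -> MATCH (count: 6)
  Position 16: 'e' -> MATCH (count: 7)
  Position 17: 'e' -> MATCH (count: 8)
Total occurrences of 'e': 8

8


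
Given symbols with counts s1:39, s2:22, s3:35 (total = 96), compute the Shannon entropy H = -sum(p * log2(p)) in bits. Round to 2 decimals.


Computing entropy H = -sum(p_i * log2(p_i)):
  s1: p = 39/96 = 0.4062, -p*log2(p) = 0.5279
  s2: p = 22/96 = 0.2292, -p*log2(p) = 0.4871
  s3: p = 35/96 = 0.3646, -p*log2(p) = 0.5307
H = sum of terms = 1.5457
Rounded to 2 decimals: 1.55

1.55


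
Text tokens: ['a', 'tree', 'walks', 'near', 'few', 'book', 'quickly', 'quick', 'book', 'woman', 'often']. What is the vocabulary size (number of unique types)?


Listing all tokens and tracking unique types:
  Token 1: 'a' -> NEW (unique so far: 1)
  Token 2: 'tree' -> NEW (unique so far: 2)
  Token 3: 'walks' -> NEW (unique so far: 3)
  Token 4: 'near' -> NEW (unique so far: 4)
  Token 5: 'few' -> NEW (unique so far: 5)
  Token 6: 'book' -> NEW (unique so far: 6)
  Token 7: 'quickly' -> NEW (unique so far: 7)
  Token 8: 'quick' -> NEW (unique so far: 8)
  Token 9: 'book' -> duplicate (unique so far: 8)
  Token 10: 'woman' -> NEW (unique so far: 9)
  Token 11: 'often' -> NEW (unique so far: 10)
Unique types: ('a', 'book', 'few', 'near', 'often', 'quick', 'quickly', 'tree', 'walks', 'woman')
Vocabulary size: 10

10


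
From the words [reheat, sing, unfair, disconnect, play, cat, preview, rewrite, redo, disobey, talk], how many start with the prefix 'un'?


Checking each word for prefix 'un':
  'reheat' -> no (count: 0)
  'sing' -> no (count: 0)
  'unfair' -> YES, starts with 'un' (count: 1)
  'disconnect' -> no (count: 1)
  'play' -> no (count: 1)
  'cat' -> no (count: 1)
  'preview' -> no (count: 1)
  'rewrite' -> no (count: 1)
  'redo' -> no (count: 1)
  'disobey' -> no (count: 1)
  'talk' -> no (count: 1)
Total with prefix 'un': 1

1


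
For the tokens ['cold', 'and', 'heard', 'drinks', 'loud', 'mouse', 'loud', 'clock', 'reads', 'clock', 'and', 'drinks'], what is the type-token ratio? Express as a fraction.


Tokens: 12
Unique types: ('and', 'clock', 'cold', 'drinks', 'heard', 'loud', 'mouse', 'reads') = 8
TTR = 8/12
Simplify: divide both by 4 -> 2/3
TTR = 2/3

2/3


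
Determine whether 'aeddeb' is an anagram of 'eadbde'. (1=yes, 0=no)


Sort characters of 'aeddeb': 'abddee'
Sort characters of 'eadbde': 'abddee'
Sorted forms match -> they ARE anagrams
Result: 1

1


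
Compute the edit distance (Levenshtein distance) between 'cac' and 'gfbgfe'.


Building DP table for s1='cac' (len 3) and s2='gfbgfe' (len 6):
       g  f  b  g  f  e
    0  1  2  3  4  5  6
  c 1  1  2  3  4  5  6
  a 2  2  2  3  4  5  6
  c 3  3  3  3  4  5  6
Edit distance = dp[3][6] = 6

6


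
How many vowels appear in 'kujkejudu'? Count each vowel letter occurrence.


Scanning each character of 'kujkejudu':
  Position 1: 'k' -> consonant (running count: 0)
  Position 2: 'u' -> vowel (running count: 1)
  Position 3: 'j' -> consonant (running count: 1)
  Position 4: 'k' -> consonant (running count: 1)
  Position 5: 'e' -> vowel (running count: 2)
  Position 6: 'j' -> consonant (running count: 2)
  Position 7: 'u' -> vowel (running count: 3)
  Position 8: 'd' -> consonant (running count: 3)
  Position 9: 'u' -> vowel (running count: 4)
Total vowels: 4

4


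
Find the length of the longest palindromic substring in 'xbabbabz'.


Scanning 'xbabbabz' for palindromic substrings.
Substring at positions 1-6: 'babbab'.
Check: reverse('babbab') = 'babbab' -> palindrome confirmed.
Neighbouring characters ('x' / 'z') break symmetry, so it cannot extend further.
No longer palindromic substring exists; longest length = 6

6


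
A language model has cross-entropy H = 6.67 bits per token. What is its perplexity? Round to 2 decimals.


Perplexity formula: PP = 2^H
H = 6.67
PP = 2^6.67
Decompose: 2^6.67 = 2^6 * 2^0.67
2^6 = 64, 2^0.67 ~ 1.5910730
PP ~ 64 * 1.5910730 = 101.8286720
Rounded to 2 decimals: 101.83

101.83


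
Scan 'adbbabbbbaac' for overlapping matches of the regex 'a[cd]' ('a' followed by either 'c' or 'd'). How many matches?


Pattern: a[cd] means 'a' followed by either 'c' or 'd'.
Scanning 'adbbabbbbaac' position-by-position:
  Pos 0: window 'ad' -> MATCH
  Pos 1: window 'db' -> no
  Pos 2: window 'bb' -> no
  Pos 3: window 'ba' -> no
  Pos 4: window 'ab' -> no
  Pos 5: window 'bb' -> no
  Pos 6: window 'bb' -> no
  Pos 7: window 'bb' -> no
  Pos 8: window 'ba' -> no
  Pos 9: window 'aa' -> no
  Pos 10: window 'ac' -> MATCH
  Pos 11: window 'c' -> no
Total matches: 2

2


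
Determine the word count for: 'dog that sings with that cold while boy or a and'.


Counting words by splitting on spaces:
  Word 1: 'dog'
  Word 2: 'that'
  Word 3: 'sings'
  Word 4: 'with'
  Word 5: 'that'
  Word 6: 'cold'
  Word 7: 'while'
  Word 8: 'boy'
  Word 9: 'or'
  Word 10: 'a'
  Word 11: 'and'
Total words: 11

11


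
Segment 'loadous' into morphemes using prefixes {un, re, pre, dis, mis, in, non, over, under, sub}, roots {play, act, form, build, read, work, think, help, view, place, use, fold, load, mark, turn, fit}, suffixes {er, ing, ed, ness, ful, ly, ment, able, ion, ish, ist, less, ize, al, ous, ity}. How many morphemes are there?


Segmenting 'loadous' against the inventory:
  'load' -> root (morpheme 1)
  'ous' -> suffix (morpheme 2)
Total morphemes: 2

2


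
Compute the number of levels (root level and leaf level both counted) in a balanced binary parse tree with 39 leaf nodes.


In a balanced binary tree with n leaves the deepest leaf is ceil(log2(n)) edges below the root,
so counting node levels inclusive of root and leaves gives ceil(log2(n)) + 1 levels.
log2(39) = 5.2854
ceil(5.2854) = 6
levels = 6 + 1 = 7

7


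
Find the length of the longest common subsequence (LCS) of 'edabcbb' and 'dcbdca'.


DP table for LCS of 'edabcbb' and 'dcbdca':
       d  c  b  d  c  a
    0  0  0  0  0  0  0
  e 0  0  0  0  0  0  0
  d 0  1  1  1  1  1  1
  a 0  1  1  1  1  1  2
  b 0  1  1  2  2  2  2
  c 0  1  2  2  2  3  3
  b 0  1  2  3  3  3  3
  b 0  1  2  3  3  3  3
LCS: 'dbc'
LCS length = 3

3


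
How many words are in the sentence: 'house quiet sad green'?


Counting words by splitting on spaces:
  Word 1: 'house'
  Word 2: 'quiet'
  Word 3: 'sad'
  Word 4: 'green'
Total words: 4

4


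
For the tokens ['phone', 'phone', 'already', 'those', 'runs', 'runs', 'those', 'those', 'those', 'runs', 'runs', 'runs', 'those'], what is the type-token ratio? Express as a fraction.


Tokens: 13
Unique types: ('already', 'phone', 'runs', 'those') = 4
TTR = 4/13
Already in lowest terms.

4/13
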